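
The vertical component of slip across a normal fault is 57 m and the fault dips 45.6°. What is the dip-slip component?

dip-slip = throw / sin(dip) = 57 / sin(45.6°) = 79.8 m

79.8 m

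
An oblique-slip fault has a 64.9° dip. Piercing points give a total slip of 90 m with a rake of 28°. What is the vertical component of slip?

38.3 m

dip-slip = net slip × sin(rake) = 90 m × sin(28°) = 42.25 m
throw = dip-slip × sin(dip) = 42.25 × sin(64.9°) = 38.3 m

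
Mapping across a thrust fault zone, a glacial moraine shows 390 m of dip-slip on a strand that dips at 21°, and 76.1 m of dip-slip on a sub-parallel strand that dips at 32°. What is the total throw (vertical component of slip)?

180 m

throw_A = 390 × sin(21°) = 139.8 m
throw_B = 76.1 × sin(32°) = 40.33 m
total = 139.8 + 40.33 = 180 m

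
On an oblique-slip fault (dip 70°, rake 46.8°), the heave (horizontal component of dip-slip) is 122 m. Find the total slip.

489 m

dip-slip = heave / cos(dip) = 122 / cos(70°) = 356.7 m
net slip = dip-slip / sin(rake) = 356.7 / sin(46.8°) = 489 m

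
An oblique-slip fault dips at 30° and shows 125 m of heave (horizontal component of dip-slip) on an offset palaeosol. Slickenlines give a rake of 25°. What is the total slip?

dip-slip = heave / cos(dip) = 125 / cos(30°) = 144.3 m
net slip = dip-slip / sin(rake) = 144.3 / sin(25°) = 342 m

342 m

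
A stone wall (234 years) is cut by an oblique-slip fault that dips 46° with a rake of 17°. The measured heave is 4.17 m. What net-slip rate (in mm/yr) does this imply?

dip-slip = heave / cos(dip) = 4.17 / cos(46°) = 6.003 m
net slip = dip-slip / sin(rake) = 6.003 / sin(17°) = 20.53 m
rate = 20.53 m / 234 years = 0.0877 m/yr = 87.7 mm/yr

87.7 mm/yr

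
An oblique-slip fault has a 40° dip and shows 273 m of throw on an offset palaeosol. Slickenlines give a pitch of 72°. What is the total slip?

dip-slip = throw / sin(dip) = 273 / sin(40°) = 424.7 m
net slip = dip-slip / sin(rake) = 424.7 / sin(72°) = 447 m

447 m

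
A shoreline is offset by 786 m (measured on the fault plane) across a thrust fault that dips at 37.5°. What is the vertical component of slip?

478 m

throw = dip-slip × sin(dip) = 786 m × sin(37.5°) = 478 m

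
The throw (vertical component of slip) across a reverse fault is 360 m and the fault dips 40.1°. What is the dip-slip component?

dip-slip = throw / sin(dip) = 360 / sin(40.1°) = 559 m

559 m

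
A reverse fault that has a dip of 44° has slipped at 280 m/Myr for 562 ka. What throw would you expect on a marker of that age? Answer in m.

109 m

dip-slip = rate × time = 280 m/Myr × 562 ka = 157.4 m
throw = dip-slip × sin(dip) = 157.4 × sin(44°) = 109 m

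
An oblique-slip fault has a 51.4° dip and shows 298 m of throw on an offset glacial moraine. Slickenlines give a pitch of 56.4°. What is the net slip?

dip-slip = throw / sin(dip) = 298 / sin(51.4°) = 381.3 m
net slip = dip-slip / sin(rake) = 381.3 / sin(56.4°) = 458 m

458 m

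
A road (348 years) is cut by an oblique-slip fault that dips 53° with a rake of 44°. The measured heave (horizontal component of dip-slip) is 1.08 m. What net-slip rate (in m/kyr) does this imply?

7.42 m/kyr

dip-slip = heave / cos(dip) = 1.08 / cos(53°) = 1.795 m
net slip = dip-slip / sin(rake) = 1.795 / sin(44°) = 2.583 m
rate = 2.583 m / 348 years = 0.00742 m/yr = 7.42 m/kyr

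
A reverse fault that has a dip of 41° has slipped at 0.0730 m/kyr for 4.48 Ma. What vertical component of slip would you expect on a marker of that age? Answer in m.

dip-slip = rate × time = 0.0730 m/kyr × 4.48 Ma = 327 m
throw = dip-slip × sin(dip) = 327 × sin(41°) = 215 m

215 m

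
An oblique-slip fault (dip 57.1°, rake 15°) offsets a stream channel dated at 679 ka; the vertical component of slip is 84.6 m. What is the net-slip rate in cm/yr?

dip-slip = throw / sin(dip) = 84.6 / sin(57.1°) = 100.8 m
net slip = dip-slip / sin(rake) = 100.8 / sin(15°) = 389.3 m
rate = 389.3 m / 679 ka = 0.000573 m/yr = 0.0573 cm/yr

0.0573 cm/yr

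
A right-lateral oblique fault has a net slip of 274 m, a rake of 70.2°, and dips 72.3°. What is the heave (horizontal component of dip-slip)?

78.4 m

dip-slip = net slip × sin(rake) = 274 m × sin(70.2°) = 257.8 m
heave = dip-slip × cos(dip) = 257.8 × cos(72.3°) = 78.4 m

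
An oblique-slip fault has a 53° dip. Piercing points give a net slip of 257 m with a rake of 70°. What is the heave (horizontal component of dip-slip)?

dip-slip = net slip × sin(rake) = 257 m × sin(70°) = 241.5 m
heave = dip-slip × cos(dip) = 241.5 × cos(53°) = 145 m

145 m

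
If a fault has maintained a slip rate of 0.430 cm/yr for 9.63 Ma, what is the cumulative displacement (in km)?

41.4 km

slip = rate × time = 0.430 cm/yr × 9.63 Ma = 41400 m = 41.4 km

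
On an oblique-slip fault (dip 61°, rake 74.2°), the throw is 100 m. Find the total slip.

119 m

dip-slip = throw / sin(dip) = 100 / sin(61°) = 114.3 m
net slip = dip-slip / sin(rake) = 114.3 / sin(74.2°) = 119 m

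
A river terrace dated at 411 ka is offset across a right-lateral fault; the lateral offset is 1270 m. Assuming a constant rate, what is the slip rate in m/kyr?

rate = 1270 m / 411 ka = 0.00309 m/yr = 3.09 m/kyr

3.09 m/kyr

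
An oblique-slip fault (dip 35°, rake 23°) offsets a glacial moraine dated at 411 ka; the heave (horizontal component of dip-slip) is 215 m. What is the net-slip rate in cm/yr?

0.163 cm/yr

dip-slip = heave / cos(dip) = 215 / cos(35°) = 262.5 m
net slip = dip-slip / sin(rake) = 262.5 / sin(23°) = 671.7 m
rate = 671.7 m / 411 ka = 0.00163 m/yr = 0.163 cm/yr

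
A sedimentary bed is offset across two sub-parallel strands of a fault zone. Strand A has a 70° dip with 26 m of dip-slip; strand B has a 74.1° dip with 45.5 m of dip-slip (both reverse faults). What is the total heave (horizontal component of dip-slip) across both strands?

21.4 m

heave_A = 26 × cos(70°) = 8.893 m
heave_B = 45.5 × cos(74.1°) = 12.47 m
total = 8.893 + 12.47 = 21.4 m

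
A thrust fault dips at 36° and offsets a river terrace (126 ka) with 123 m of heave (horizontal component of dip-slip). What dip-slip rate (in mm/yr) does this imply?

1.21 mm/yr

dip-slip = heave / cos(dip) = 123 m / cos(36°) = 152 m
rate = 152 m / 126 ka = 0.00121 m/yr = 1.21 mm/yr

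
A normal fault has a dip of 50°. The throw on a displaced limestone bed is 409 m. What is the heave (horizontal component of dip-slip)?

343 m

heave = throw / tan(dip) = 409 / tan(50°) = 343 m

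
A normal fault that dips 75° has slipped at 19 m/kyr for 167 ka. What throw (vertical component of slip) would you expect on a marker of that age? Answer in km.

dip-slip = rate × time = 19 m/kyr × 167 ka = 3173 m
throw = dip-slip × sin(dip) = 3173 × sin(75°) = 3060 m = 3.06 km

3.06 km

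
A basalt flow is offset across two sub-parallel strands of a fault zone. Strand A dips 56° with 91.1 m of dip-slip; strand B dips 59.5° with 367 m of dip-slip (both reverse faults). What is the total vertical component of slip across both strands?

throw_A = 91.1 × sin(56°) = 75.53 m
throw_B = 367 × sin(59.5°) = 316.2 m
total = 75.53 + 316.2 = 392 m

392 m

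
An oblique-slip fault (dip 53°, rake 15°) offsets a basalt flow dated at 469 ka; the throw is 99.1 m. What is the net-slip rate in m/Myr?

dip-slip = throw / sin(dip) = 99.1 / sin(53°) = 124.1 m
net slip = dip-slip / sin(rake) = 124.1 / sin(15°) = 479.4 m
rate = 479.4 m / 469 ka = 0.00102 m/yr = 1020 m/Myr

1020 m/Myr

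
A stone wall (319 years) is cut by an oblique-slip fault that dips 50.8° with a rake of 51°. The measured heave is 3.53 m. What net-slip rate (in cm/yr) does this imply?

2.25 cm/yr

dip-slip = heave / cos(dip) = 3.53 / cos(50.8°) = 5.585 m
net slip = dip-slip / sin(rake) = 5.585 / sin(51°) = 7.187 m
rate = 7.187 m / 319 years = 0.0225 m/yr = 2.25 cm/yr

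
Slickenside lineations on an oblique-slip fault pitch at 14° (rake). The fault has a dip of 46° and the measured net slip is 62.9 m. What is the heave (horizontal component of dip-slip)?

dip-slip = net slip × sin(rake) = 62.9 m × sin(14°) = 15.22 m
heave = dip-slip × cos(dip) = 15.22 × cos(46°) = 10.6 m

10.6 m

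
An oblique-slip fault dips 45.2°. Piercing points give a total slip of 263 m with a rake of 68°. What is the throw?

173 m

dip-slip = net slip × sin(rake) = 263 m × sin(68°) = 243.8 m
throw = dip-slip × sin(dip) = 243.8 × sin(45.2°) = 173 m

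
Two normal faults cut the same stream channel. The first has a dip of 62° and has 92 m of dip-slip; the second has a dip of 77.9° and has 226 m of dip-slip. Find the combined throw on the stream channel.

302 m

throw_A = 92 × sin(62°) = 81.23 m
throw_B = 226 × sin(77.9°) = 221 m
total = 81.23 + 221 = 302 m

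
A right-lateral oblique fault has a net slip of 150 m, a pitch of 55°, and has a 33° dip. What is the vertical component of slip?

66.9 m

dip-slip = net slip × sin(rake) = 150 m × sin(55°) = 122.9 m
throw = dip-slip × sin(dip) = 122.9 × sin(33°) = 66.9 m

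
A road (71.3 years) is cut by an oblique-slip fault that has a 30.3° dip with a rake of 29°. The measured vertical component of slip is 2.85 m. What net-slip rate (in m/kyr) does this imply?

dip-slip = throw / sin(dip) = 2.85 / sin(30.3°) = 5.649 m
net slip = dip-slip / sin(rake) = 5.649 / sin(29°) = 11.65 m
rate = 11.65 m / 71.3 years = 0.163 m/yr = 163 m/kyr

163 m/kyr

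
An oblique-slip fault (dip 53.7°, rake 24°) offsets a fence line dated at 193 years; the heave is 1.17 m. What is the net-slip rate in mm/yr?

25.2 mm/yr

dip-slip = heave / cos(dip) = 1.17 / cos(53.7°) = 1.976 m
net slip = dip-slip / sin(rake) = 1.976 / sin(24°) = 4.859 m
rate = 4.859 m / 193 years = 0.0252 m/yr = 25.2 mm/yr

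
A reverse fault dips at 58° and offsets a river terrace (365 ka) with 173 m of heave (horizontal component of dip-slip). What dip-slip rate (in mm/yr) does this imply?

0.894 mm/yr

dip-slip = heave / cos(dip) = 173 m / cos(58°) = 326.5 m
rate = 326.5 m / 365 ka = 0.000894 m/yr = 0.894 mm/yr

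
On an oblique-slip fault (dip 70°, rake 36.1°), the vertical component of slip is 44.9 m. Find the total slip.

81.1 m

dip-slip = throw / sin(dip) = 44.9 / sin(70°) = 47.78 m
net slip = dip-slip / sin(rake) = 47.78 / sin(36.1°) = 81.1 m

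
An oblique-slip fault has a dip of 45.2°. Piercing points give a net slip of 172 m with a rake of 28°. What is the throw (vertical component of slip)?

57.3 m

dip-slip = net slip × sin(rake) = 172 m × sin(28°) = 80.75 m
throw = dip-slip × sin(dip) = 80.75 × sin(45.2°) = 57.3 m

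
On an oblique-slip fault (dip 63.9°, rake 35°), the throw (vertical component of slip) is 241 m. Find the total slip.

468 m

dip-slip = throw / sin(dip) = 241 / sin(63.9°) = 268.4 m
net slip = dip-slip / sin(rake) = 268.4 / sin(35°) = 468 m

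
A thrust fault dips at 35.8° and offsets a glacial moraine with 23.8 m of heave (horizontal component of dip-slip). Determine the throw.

17.2 m

throw = heave × tan(dip) = 23.8 × tan(35.8°) = 17.2 m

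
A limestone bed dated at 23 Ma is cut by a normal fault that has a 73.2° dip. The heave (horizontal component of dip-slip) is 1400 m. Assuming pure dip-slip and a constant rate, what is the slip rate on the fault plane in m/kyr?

dip-slip = heave / cos(dip) = 1400 m / cos(73.2°) = 4844 m
rate = 4844 m / 23 Ma = 0.000211 m/yr = 0.211 m/kyr

0.211 m/kyr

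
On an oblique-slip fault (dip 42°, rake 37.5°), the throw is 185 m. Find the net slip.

454 m

dip-slip = throw / sin(dip) = 185 / sin(42°) = 276.5 m
net slip = dip-slip / sin(rake) = 276.5 / sin(37.5°) = 454 m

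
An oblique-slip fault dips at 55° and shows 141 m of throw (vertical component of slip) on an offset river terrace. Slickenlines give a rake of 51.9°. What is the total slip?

dip-slip = throw / sin(dip) = 141 / sin(55°) = 172.1 m
net slip = dip-slip / sin(rake) = 172.1 / sin(51.9°) = 219 m

219 m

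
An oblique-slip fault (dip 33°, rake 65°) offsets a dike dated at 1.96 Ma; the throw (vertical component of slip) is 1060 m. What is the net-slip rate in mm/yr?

1.10 mm/yr

dip-slip = throw / sin(dip) = 1060 / sin(33°) = 1946 m
net slip = dip-slip / sin(rake) = 1946 / sin(65°) = 2147 m
rate = 2147 m / 1.96 Ma = 0.00110 m/yr = 1.10 mm/yr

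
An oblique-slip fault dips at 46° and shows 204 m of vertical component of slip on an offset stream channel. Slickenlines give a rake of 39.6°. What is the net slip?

dip-slip = throw / sin(dip) = 204 / sin(46°) = 283.6 m
net slip = dip-slip / sin(rake) = 283.6 / sin(39.6°) = 445 m

445 m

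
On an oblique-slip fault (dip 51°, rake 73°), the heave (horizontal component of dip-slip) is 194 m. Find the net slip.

dip-slip = heave / cos(dip) = 194 / cos(51°) = 308.3 m
net slip = dip-slip / sin(rake) = 308.3 / sin(73°) = 322 m

322 m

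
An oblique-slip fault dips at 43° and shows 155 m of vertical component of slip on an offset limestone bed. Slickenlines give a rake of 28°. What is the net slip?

484 m

dip-slip = throw / sin(dip) = 155 / sin(43°) = 227.3 m
net slip = dip-slip / sin(rake) = 227.3 / sin(28°) = 484 m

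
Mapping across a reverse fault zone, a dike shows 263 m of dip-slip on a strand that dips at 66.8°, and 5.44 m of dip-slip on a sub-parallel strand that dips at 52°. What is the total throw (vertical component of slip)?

throw_A = 263 × sin(66.8°) = 241.7 m
throw_B = 5.44 × sin(52°) = 4.287 m
total = 241.7 + 4.287 = 246 m

246 m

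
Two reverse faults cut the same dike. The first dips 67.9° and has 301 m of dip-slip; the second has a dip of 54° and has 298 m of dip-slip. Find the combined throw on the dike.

throw_A = 301 × sin(67.9°) = 278.9 m
throw_B = 298 × sin(54°) = 241.1 m
total = 278.9 + 241.1 = 520 m

520 m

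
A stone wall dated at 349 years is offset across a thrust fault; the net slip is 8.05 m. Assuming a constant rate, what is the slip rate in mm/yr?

23.1 mm/yr

rate = 8.05 m / 349 years = 0.0231 m/yr = 23.1 mm/yr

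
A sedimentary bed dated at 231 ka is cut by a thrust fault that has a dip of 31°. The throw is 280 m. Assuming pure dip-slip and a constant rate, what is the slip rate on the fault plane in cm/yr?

dip-slip = throw / sin(dip) = 280 m / sin(31°) = 543.6 m
rate = 543.6 m / 231 ka = 0.00235 m/yr = 0.235 cm/yr

0.235 cm/yr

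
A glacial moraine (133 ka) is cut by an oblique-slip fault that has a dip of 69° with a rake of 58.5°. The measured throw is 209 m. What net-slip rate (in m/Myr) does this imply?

1970 m/Myr

dip-slip = throw / sin(dip) = 209 / sin(69°) = 223.9 m
net slip = dip-slip / sin(rake) = 223.9 / sin(58.5°) = 262.6 m
rate = 262.6 m / 133 ka = 0.00197 m/yr = 1970 m/Myr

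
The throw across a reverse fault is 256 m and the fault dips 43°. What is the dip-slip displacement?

dip-slip = throw / sin(dip) = 256 / sin(43°) = 375 m

375 m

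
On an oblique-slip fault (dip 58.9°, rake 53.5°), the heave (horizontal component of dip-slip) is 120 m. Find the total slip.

dip-slip = heave / cos(dip) = 120 / cos(58.9°) = 232.3 m
net slip = dip-slip / sin(rake) = 232.3 / sin(53.5°) = 289 m

289 m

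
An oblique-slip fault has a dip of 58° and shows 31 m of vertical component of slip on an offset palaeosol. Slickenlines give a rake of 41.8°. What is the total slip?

dip-slip = throw / sin(dip) = 31 / sin(58°) = 36.55 m
net slip = dip-slip / sin(rake) = 36.55 / sin(41.8°) = 54.8 m

54.8 m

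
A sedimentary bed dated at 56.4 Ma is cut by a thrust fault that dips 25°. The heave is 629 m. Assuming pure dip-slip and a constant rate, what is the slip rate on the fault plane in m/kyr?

dip-slip = heave / cos(dip) = 629 m / cos(25°) = 694 m
rate = 694 m / 56.4 Ma = 0.0000123 m/yr = 0.0123 m/kyr

0.0123 m/kyr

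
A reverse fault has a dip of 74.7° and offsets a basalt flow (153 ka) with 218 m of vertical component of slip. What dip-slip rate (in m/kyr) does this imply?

1.48 m/kyr

dip-slip = throw / sin(dip) = 218 m / sin(74.7°) = 226 m
rate = 226 m / 153 ka = 0.00148 m/yr = 1.48 m/kyr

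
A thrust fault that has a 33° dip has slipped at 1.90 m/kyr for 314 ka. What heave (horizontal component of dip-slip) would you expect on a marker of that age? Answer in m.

dip-slip = rate × time = 1.90 m/kyr × 314 ka = 596.6 m
heave = dip-slip × cos(dip) = 596.6 × cos(33°) = 500 m

500 m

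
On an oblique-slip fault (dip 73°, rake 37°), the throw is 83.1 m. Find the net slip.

dip-slip = throw / sin(dip) = 83.1 / sin(73°) = 86.90 m
net slip = dip-slip / sin(rake) = 86.90 / sin(37°) = 144 m

144 m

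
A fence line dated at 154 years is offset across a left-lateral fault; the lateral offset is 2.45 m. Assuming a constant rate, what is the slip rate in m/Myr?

rate = 2.45 m / 154 years = 0.0159 m/yr = 15900 m/Myr

15900 m/Myr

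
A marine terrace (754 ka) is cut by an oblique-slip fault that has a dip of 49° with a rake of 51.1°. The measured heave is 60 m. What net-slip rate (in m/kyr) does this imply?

0.156 m/kyr

dip-slip = heave / cos(dip) = 60 / cos(49°) = 91.46 m
net slip = dip-slip / sin(rake) = 91.46 / sin(51.1°) = 117.5 m
rate = 117.5 m / 754 ka = 0.000156 m/yr = 0.156 m/kyr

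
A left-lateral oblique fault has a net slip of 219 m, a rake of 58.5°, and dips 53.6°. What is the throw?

150 m

dip-slip = net slip × sin(rake) = 219 m × sin(58.5°) = 186.7 m
throw = dip-slip × sin(dip) = 186.7 × sin(53.6°) = 150 m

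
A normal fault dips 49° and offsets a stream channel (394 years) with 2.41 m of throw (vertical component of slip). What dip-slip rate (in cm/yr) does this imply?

dip-slip = throw / sin(dip) = 2.41 m / sin(49°) = 3.193 m
rate = 3.193 m / 394 years = 0.00810 m/yr = 0.810 cm/yr

0.810 cm/yr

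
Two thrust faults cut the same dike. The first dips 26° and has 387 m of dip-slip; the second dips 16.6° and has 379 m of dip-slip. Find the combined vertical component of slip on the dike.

278 m

throw_A = 387 × sin(26°) = 169.6 m
throw_B = 379 × sin(16.6°) = 108.3 m
total = 169.6 + 108.3 = 278 m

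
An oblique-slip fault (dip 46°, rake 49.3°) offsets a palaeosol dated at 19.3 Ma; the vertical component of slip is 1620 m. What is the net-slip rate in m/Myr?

154 m/Myr

dip-slip = throw / sin(dip) = 1620 / sin(46°) = 2252 m
net slip = dip-slip / sin(rake) = 2252 / sin(49.3°) = 2971 m
rate = 2971 m / 19.3 Ma = 0.000154 m/yr = 154 m/Myr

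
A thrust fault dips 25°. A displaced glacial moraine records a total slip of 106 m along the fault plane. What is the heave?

96.1 m

heave = dip-slip × cos(dip) = 106 m × cos(25°) = 96.1 m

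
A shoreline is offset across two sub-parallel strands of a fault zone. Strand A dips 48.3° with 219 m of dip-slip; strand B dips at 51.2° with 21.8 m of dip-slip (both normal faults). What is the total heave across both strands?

heave_A = 219 × cos(48.3°) = 145.7 m
heave_B = 21.8 × cos(51.2°) = 13.66 m
total = 145.7 + 13.66 = 159 m

159 m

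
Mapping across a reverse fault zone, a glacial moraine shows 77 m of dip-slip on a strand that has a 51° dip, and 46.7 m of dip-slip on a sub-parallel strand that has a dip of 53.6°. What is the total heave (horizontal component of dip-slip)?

heave_A = 77 × cos(51°) = 48.46 m
heave_B = 46.7 × cos(53.6°) = 27.71 m
total = 48.46 + 27.71 = 76.2 m

76.2 m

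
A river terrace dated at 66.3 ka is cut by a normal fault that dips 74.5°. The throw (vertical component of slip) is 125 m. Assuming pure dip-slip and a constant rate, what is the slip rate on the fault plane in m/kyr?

1.96 m/kyr

dip-slip = throw / sin(dip) = 125 m / sin(74.5°) = 129.7 m
rate = 129.7 m / 66.3 ka = 0.00196 m/yr = 1.96 m/kyr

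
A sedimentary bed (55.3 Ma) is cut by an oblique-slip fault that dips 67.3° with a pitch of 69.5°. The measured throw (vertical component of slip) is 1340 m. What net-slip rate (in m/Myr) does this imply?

28 m/Myr

dip-slip = throw / sin(dip) = 1340 / sin(67.3°) = 1453 m
net slip = dip-slip / sin(rake) = 1453 / sin(69.5°) = 1551 m
rate = 1551 m / 55.3 Ma = 0.0000280 m/yr = 28 m/Myr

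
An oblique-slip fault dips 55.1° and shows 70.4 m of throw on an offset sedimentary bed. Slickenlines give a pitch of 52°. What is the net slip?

dip-slip = throw / sin(dip) = 70.4 / sin(55.1°) = 85.84 m
net slip = dip-slip / sin(rake) = 85.84 / sin(52°) = 109 m

109 m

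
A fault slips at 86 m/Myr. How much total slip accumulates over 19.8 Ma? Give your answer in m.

1700 m

slip = rate × time = 86 m/Myr × 19.8 Ma = 1700 m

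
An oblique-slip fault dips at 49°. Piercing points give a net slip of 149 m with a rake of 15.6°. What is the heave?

dip-slip = net slip × sin(rake) = 149 m × sin(15.6°) = 40.07 m
heave = dip-slip × cos(dip) = 40.07 × cos(49°) = 26.3 m

26.3 m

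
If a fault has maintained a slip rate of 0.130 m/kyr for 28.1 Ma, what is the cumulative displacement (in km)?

slip = rate × time = 0.130 m/kyr × 28.1 Ma = 3650 m = 3.65 km

3.65 km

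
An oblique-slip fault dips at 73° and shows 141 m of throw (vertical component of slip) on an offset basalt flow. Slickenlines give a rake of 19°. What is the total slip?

453 m

dip-slip = throw / sin(dip) = 141 / sin(73°) = 147.4 m
net slip = dip-slip / sin(rake) = 147.4 / sin(19°) = 453 m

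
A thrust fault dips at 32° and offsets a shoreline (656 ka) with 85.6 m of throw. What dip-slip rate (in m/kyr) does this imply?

0.246 m/kyr

dip-slip = throw / sin(dip) = 85.6 m / sin(32°) = 161.5 m
rate = 161.5 m / 656 ka = 0.000246 m/yr = 0.246 m/kyr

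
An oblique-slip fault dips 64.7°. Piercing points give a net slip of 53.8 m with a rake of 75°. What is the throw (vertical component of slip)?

47 m

dip-slip = net slip × sin(rake) = 53.8 m × sin(75°) = 51.97 m
throw = dip-slip × sin(dip) = 51.97 × sin(64.7°) = 47 m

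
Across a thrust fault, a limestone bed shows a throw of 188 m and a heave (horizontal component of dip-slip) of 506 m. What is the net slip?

net slip = √(throw² + heave²) = √(188² + 506²) = 540 m

540 m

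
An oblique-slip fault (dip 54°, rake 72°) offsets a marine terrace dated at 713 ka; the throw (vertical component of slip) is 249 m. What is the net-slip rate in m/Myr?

454 m/Myr

dip-slip = throw / sin(dip) = 249 / sin(54°) = 307.8 m
net slip = dip-slip / sin(rake) = 307.8 / sin(72°) = 323.6 m
rate = 323.6 m / 713 ka = 0.000454 m/yr = 454 m/Myr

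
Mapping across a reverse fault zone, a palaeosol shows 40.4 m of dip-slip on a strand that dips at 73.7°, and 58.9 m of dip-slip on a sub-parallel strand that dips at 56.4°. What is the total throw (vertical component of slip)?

87.8 m

throw_A = 40.4 × sin(73.7°) = 38.78 m
throw_B = 58.9 × sin(56.4°) = 49.06 m
total = 38.78 + 49.06 = 87.8 m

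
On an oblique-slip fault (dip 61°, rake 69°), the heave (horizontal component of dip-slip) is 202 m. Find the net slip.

446 m

dip-slip = heave / cos(dip) = 202 / cos(61°) = 416.7 m
net slip = dip-slip / sin(rake) = 416.7 / sin(69°) = 446 m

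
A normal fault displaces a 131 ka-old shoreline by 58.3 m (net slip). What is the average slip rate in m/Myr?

445 m/Myr

rate = 58.3 m / 131 ka = 0.000445 m/yr = 445 m/Myr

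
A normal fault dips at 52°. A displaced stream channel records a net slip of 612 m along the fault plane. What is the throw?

throw = dip-slip × sin(dip) = 612 m × sin(52°) = 482 m

482 m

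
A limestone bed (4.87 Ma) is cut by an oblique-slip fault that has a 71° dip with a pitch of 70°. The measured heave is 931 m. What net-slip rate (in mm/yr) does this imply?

dip-slip = heave / cos(dip) = 931 / cos(71°) = 2860 m
net slip = dip-slip / sin(rake) = 2860 / sin(70°) = 3043 m
rate = 3043 m / 4.87 Ma = 0.000625 m/yr = 0.625 mm/yr

0.625 mm/yr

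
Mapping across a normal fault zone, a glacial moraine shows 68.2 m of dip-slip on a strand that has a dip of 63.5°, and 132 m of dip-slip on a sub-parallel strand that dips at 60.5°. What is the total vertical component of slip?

176 m

throw_A = 68.2 × sin(63.5°) = 61.03 m
throw_B = 132 × sin(60.5°) = 114.9 m
total = 61.03 + 114.9 = 176 m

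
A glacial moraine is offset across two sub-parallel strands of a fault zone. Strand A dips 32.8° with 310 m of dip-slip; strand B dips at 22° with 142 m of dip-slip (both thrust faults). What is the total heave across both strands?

heave_A = 310 × cos(32.8°) = 260.6 m
heave_B = 142 × cos(22°) = 131.7 m
total = 260.6 + 131.7 = 392 m

392 m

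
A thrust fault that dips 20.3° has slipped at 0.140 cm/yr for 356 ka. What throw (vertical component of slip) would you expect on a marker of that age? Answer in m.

dip-slip = rate × time = 0.140 cm/yr × 356 ka = 498.4 m
throw = dip-slip × sin(dip) = 498.4 × sin(20.3°) = 173 m

173 m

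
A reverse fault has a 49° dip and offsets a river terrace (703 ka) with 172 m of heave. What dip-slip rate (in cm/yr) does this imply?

dip-slip = heave / cos(dip) = 172 m / cos(49°) = 262.2 m
rate = 262.2 m / 703 ka = 0.000373 m/yr = 0.0373 cm/yr

0.0373 cm/yr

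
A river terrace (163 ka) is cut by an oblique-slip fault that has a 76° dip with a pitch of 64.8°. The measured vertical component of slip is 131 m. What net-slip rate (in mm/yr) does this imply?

0.915 mm/yr

dip-slip = throw / sin(dip) = 131 / sin(76°) = 135 m
net slip = dip-slip / sin(rake) = 135 / sin(64.8°) = 149.2 m
rate = 149.2 m / 163 ka = 0.000915 m/yr = 0.915 mm/yr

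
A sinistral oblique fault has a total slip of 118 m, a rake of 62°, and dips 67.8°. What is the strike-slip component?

55.4 m

strike-slip = net slip × cos(rake) = 118 m × cos(62°) = 55.4 m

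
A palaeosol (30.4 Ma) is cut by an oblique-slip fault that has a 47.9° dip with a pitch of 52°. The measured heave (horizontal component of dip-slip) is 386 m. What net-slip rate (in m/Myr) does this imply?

dip-slip = heave / cos(dip) = 386 / cos(47.9°) = 575.8 m
net slip = dip-slip / sin(rake) = 575.8 / sin(52°) = 730.6 m
rate = 730.6 m / 30.4 Ma = 0.0000240 m/yr = 24 m/Myr

24 m/Myr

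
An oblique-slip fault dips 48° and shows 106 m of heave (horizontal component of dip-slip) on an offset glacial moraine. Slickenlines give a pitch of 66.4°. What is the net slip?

173 m

dip-slip = heave / cos(dip) = 106 / cos(48°) = 158.4 m
net slip = dip-slip / sin(rake) = 158.4 / sin(66.4°) = 173 m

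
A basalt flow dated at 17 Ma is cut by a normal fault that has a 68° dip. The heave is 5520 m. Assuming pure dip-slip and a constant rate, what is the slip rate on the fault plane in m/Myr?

867 m/Myr

dip-slip = heave / cos(dip) = 5520 m / cos(68°) = 14740 m
rate = 14740 m / 17 Ma = 0.000867 m/yr = 867 m/Myr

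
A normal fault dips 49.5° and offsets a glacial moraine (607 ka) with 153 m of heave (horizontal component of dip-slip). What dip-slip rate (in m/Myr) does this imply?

388 m/Myr

dip-slip = heave / cos(dip) = 153 m / cos(49.5°) = 235.6 m
rate = 235.6 m / 607 ka = 0.000388 m/yr = 388 m/Myr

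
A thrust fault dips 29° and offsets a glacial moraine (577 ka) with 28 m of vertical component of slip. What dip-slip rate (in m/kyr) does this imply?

0.100 m/kyr

dip-slip = throw / sin(dip) = 28 m / sin(29°) = 57.75 m
rate = 57.75 m / 577 ka = 0.000100 m/yr = 0.100 m/kyr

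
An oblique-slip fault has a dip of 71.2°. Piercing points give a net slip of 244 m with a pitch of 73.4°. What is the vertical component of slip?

221 m

dip-slip = net slip × sin(rake) = 244 m × sin(73.4°) = 233.8 m
throw = dip-slip × sin(dip) = 233.8 × sin(71.2°) = 221 m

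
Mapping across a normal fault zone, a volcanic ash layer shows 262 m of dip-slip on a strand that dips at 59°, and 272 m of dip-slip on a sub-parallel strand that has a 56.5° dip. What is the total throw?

throw_A = 262 × sin(59°) = 224.6 m
throw_B = 272 × sin(56.5°) = 226.8 m
total = 224.6 + 226.8 = 451 m

451 m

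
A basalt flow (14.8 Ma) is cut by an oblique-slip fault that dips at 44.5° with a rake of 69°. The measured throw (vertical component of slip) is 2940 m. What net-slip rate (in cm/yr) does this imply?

dip-slip = throw / sin(dip) = 2940 / sin(44.5°) = 4195 m
net slip = dip-slip / sin(rake) = 4195 / sin(69°) = 4493 m
rate = 4493 m / 14.8 Ma = 0.000304 m/yr = 0.0304 cm/yr

0.0304 cm/yr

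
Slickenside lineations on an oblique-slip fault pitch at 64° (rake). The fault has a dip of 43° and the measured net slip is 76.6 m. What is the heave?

dip-slip = net slip × sin(rake) = 76.6 m × sin(64°) = 68.85 m
heave = dip-slip × cos(dip) = 68.85 × cos(43°) = 50.4 m

50.4 m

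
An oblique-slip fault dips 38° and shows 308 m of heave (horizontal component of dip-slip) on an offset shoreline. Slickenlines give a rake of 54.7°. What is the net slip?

479 m

dip-slip = heave / cos(dip) = 308 / cos(38°) = 390.9 m
net slip = dip-slip / sin(rake) = 390.9 / sin(54.7°) = 479 m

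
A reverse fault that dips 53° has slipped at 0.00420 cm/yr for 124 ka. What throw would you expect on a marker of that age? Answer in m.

dip-slip = rate × time = 0.00420 cm/yr × 124 ka = 5.208 m
throw = dip-slip × sin(dip) = 5.208 × sin(53°) = 4.16 m

4.16 m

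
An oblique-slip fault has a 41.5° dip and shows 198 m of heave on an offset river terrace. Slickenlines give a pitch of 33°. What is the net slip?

485 m

dip-slip = heave / cos(dip) = 198 / cos(41.5°) = 264.4 m
net slip = dip-slip / sin(rake) = 264.4 / sin(33°) = 485 m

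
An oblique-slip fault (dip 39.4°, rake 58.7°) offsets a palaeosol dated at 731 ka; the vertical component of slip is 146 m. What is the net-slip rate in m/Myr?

368 m/Myr

dip-slip = throw / sin(dip) = 146 / sin(39.4°) = 230 m
net slip = dip-slip / sin(rake) = 230 / sin(58.7°) = 269.2 m
rate = 269.2 m / 731 ka = 0.000368 m/yr = 368 m/Myr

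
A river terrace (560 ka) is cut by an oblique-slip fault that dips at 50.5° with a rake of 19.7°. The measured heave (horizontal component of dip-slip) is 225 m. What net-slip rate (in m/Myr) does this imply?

dip-slip = heave / cos(dip) = 225 / cos(50.5°) = 353.7 m
net slip = dip-slip / sin(rake) = 353.7 / sin(19.7°) = 1049 m
rate = 1049 m / 560 ka = 0.00187 m/yr = 1870 m/Myr

1870 m/Myr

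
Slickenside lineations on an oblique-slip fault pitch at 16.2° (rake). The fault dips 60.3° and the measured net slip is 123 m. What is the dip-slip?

dip-slip = net slip × sin(rake) = 123 m × sin(16.2°) = 34.3 m

34.3 m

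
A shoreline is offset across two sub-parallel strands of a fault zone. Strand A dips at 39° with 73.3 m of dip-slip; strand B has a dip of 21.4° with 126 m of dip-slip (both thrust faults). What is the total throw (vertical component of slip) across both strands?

92.1 m

throw_A = 73.3 × sin(39°) = 46.13 m
throw_B = 126 × sin(21.4°) = 45.97 m
total = 46.13 + 45.97 = 92.1 m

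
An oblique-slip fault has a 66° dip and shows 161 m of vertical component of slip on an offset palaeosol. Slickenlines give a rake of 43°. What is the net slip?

dip-slip = throw / sin(dip) = 161 / sin(66°) = 176.2 m
net slip = dip-slip / sin(rake) = 176.2 / sin(43°) = 258 m

258 m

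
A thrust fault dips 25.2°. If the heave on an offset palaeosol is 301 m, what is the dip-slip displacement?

333 m

dip-slip = heave / cos(dip) = 301 / cos(25.2°) = 333 m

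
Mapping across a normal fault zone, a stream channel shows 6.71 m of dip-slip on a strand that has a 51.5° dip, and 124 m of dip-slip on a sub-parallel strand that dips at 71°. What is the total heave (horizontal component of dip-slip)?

44.5 m

heave_A = 6.71 × cos(51.5°) = 4.177 m
heave_B = 124 × cos(71°) = 40.37 m
total = 4.177 + 40.37 = 44.5 m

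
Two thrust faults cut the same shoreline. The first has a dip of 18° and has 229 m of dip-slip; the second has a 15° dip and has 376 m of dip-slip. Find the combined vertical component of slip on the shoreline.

168 m

throw_A = 229 × sin(18°) = 70.76 m
throw_B = 376 × sin(15°) = 97.32 m
total = 70.76 + 97.32 = 168 m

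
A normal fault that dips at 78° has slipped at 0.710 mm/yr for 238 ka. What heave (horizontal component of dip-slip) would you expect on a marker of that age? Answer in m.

dip-slip = rate × time = 0.710 mm/yr × 238 ka = 169 m
heave = dip-slip × cos(dip) = 169 × cos(78°) = 35.1 m

35.1 m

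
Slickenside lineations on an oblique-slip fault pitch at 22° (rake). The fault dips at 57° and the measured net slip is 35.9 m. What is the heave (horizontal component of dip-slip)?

dip-slip = net slip × sin(rake) = 35.9 m × sin(22°) = 13.45 m
heave = dip-slip × cos(dip) = 13.45 × cos(57°) = 7.32 m

7.32 m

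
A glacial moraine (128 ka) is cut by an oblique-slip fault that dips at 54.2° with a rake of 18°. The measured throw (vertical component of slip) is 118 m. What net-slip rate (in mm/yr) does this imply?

dip-slip = throw / sin(dip) = 118 / sin(54.2°) = 145.5 m
net slip = dip-slip / sin(rake) = 145.5 / sin(18°) = 470.8 m
rate = 470.8 m / 128 ka = 0.00368 m/yr = 3.68 mm/yr

3.68 mm/yr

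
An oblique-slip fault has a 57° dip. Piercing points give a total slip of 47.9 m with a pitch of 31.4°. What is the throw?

20.9 m

dip-slip = net slip × sin(rake) = 47.9 m × sin(31.4°) = 24.96 m
throw = dip-slip × sin(dip) = 24.96 × sin(57°) = 20.9 m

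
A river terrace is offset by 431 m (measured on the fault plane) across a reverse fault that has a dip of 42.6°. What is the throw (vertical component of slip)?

292 m

throw = dip-slip × sin(dip) = 431 m × sin(42.6°) = 292 m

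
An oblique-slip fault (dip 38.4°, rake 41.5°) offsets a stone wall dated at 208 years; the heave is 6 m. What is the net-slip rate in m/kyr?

dip-slip = heave / cos(dip) = 6 / cos(38.4°) = 7.656 m
net slip = dip-slip / sin(rake) = 7.656 / sin(41.5°) = 11.55 m
rate = 11.55 m / 208 years = 0.0555 m/yr = 55.5 m/kyr

55.5 m/kyr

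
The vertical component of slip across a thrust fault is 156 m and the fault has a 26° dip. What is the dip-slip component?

356 m

dip-slip = throw / sin(dip) = 156 / sin(26°) = 356 m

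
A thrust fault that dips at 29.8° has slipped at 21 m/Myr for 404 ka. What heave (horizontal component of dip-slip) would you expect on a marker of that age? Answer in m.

7.36 m

dip-slip = rate × time = 21 m/Myr × 404 ka = 8.484 m
heave = dip-slip × cos(dip) = 8.484 × cos(29.8°) = 7.36 m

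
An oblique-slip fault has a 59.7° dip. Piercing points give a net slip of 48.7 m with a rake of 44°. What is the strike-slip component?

35 m

strike-slip = net slip × cos(rake) = 48.7 m × cos(44°) = 35 m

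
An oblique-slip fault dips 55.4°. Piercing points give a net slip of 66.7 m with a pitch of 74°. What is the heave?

dip-slip = net slip × sin(rake) = 66.7 m × sin(74°) = 64.12 m
heave = dip-slip × cos(dip) = 64.12 × cos(55.4°) = 36.4 m

36.4 m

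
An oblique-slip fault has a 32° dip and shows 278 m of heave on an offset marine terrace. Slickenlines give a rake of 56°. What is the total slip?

dip-slip = heave / cos(dip) = 278 / cos(32°) = 327.8 m
net slip = dip-slip / sin(rake) = 327.8 / sin(56°) = 395 m

395 m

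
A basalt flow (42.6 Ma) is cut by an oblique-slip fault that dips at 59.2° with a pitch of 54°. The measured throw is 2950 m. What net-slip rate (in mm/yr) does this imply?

dip-slip = throw / sin(dip) = 2950 / sin(59.2°) = 3434 m
net slip = dip-slip / sin(rake) = 3434 / sin(54°) = 4245 m
rate = 4245 m / 42.6 Ma = 0.0000997 m/yr = 0.0997 mm/yr

0.0997 mm/yr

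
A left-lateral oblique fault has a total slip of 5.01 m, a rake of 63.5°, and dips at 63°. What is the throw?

3.99 m

dip-slip = net slip × sin(rake) = 5.01 m × sin(63.5°) = 4.484 m
throw = dip-slip × sin(dip) = 4.484 × sin(63°) = 3.99 m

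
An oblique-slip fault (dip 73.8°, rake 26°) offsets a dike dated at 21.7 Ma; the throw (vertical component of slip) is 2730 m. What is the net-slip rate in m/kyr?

0.299 m/kyr

dip-slip = throw / sin(dip) = 2730 / sin(73.8°) = 2843 m
net slip = dip-slip / sin(rake) = 2843 / sin(26°) = 6485 m
rate = 6485 m / 21.7 Ma = 0.000299 m/yr = 0.299 m/kyr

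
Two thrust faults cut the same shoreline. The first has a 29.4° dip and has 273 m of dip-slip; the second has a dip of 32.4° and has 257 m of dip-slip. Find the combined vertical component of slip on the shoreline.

272 m

throw_A = 273 × sin(29.4°) = 134 m
throw_B = 257 × sin(32.4°) = 137.7 m
total = 134 + 137.7 = 272 m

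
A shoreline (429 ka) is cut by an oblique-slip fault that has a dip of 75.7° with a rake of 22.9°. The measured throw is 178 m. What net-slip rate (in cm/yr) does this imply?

dip-slip = throw / sin(dip) = 178 / sin(75.7°) = 183.7 m
net slip = dip-slip / sin(rake) = 183.7 / sin(22.9°) = 472.1 m
rate = 472.1 m / 429 ka = 0.00110 m/yr = 0.110 cm/yr

0.110 cm/yr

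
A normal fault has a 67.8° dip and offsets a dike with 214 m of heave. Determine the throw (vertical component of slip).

524 m

throw = heave × tan(dip) = 214 × tan(67.8°) = 524 m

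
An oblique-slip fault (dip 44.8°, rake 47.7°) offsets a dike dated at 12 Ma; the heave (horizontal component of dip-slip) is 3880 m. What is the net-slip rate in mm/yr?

0.616 mm/yr

dip-slip = heave / cos(dip) = 3880 / cos(44.8°) = 5468 m
net slip = dip-slip / sin(rake) = 5468 / sin(47.7°) = 7393 m
rate = 7393 m / 12 Ma = 0.000616 m/yr = 0.616 mm/yr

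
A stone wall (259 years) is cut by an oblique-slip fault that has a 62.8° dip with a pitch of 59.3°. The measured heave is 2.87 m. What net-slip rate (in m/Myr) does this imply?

28200 m/Myr

dip-slip = heave / cos(dip) = 2.87 / cos(62.8°) = 6.279 m
net slip = dip-slip / sin(rake) = 6.279 / sin(59.3°) = 7.302 m
rate = 7.302 m / 259 years = 0.0282 m/yr = 28200 m/Myr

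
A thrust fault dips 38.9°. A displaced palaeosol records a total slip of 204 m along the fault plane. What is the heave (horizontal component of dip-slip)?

159 m

heave = dip-slip × cos(dip) = 204 m × cos(38.9°) = 159 m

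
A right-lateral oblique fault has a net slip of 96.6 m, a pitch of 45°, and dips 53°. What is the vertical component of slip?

54.6 m

dip-slip = net slip × sin(rake) = 96.6 m × sin(45°) = 68.31 m
throw = dip-slip × sin(dip) = 68.31 × sin(53°) = 54.6 m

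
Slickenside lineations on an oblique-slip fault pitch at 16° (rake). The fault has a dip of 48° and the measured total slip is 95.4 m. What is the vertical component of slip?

19.5 m

dip-slip = net slip × sin(rake) = 95.4 m × sin(16°) = 26.30 m
throw = dip-slip × sin(dip) = 26.30 × sin(48°) = 19.5 m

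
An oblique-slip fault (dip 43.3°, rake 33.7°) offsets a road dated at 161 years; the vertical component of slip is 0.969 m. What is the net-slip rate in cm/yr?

dip-slip = throw / sin(dip) = 0.969 / sin(43.3°) = 1.413 m
net slip = dip-slip / sin(rake) = 1.413 / sin(33.7°) = 2.546 m
rate = 2.546 m / 161 years = 0.0158 m/yr = 1.58 cm/yr

1.58 cm/yr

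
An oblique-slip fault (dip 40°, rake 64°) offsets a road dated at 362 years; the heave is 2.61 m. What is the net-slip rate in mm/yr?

10.5 mm/yr

dip-slip = heave / cos(dip) = 2.61 / cos(40°) = 3.407 m
net slip = dip-slip / sin(rake) = 3.407 / sin(64°) = 3.791 m
rate = 3.791 m / 362 years = 0.0105 m/yr = 10.5 mm/yr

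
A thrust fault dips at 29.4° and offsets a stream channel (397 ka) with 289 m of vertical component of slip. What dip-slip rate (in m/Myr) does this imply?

1480 m/Myr

dip-slip = throw / sin(dip) = 289 m / sin(29.4°) = 588.7 m
rate = 588.7 m / 397 ka = 0.00148 m/yr = 1480 m/Myr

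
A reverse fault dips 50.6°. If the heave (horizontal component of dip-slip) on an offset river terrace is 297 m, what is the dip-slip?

468 m

dip-slip = heave / cos(dip) = 297 / cos(50.6°) = 468 m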